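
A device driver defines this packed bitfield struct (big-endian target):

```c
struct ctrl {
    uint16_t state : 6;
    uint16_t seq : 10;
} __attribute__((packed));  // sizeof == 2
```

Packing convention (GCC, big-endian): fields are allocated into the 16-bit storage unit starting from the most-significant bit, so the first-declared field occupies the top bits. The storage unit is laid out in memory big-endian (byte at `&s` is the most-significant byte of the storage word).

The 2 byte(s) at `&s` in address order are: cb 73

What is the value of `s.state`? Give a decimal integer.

[0]=0xcb [1]=0x73 (big-endian) → word 0xcb73
state:6 @ bit 10 → (0xcb73>>10)&0x3f = 0x32  ←
seq:10 @ bit 0 → (0xcb73>>0)&0x3ff = 0x373

50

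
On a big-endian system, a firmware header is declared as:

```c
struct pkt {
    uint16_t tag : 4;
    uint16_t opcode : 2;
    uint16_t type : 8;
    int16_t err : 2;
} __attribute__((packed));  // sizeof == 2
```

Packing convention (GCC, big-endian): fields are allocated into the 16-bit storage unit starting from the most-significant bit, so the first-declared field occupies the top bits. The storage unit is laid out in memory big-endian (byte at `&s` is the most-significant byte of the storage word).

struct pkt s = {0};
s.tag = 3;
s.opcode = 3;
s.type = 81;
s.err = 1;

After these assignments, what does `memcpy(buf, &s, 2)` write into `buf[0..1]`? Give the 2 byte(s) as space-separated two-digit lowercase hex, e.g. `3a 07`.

tag:4 = 3 → 0x3 << 12 → word 0x3000
opcode:2 = 3 → 0x3 << 10 → word 0x3c00
type:8 = 81 → 0x51 << 2 → word 0x3d44
err:2 = 1 → 0x1 << 0 → word 0x3d45
word = 0x3d45 → big-endian bytes:
  [0]=0x3d  [1]=0x45

3d 45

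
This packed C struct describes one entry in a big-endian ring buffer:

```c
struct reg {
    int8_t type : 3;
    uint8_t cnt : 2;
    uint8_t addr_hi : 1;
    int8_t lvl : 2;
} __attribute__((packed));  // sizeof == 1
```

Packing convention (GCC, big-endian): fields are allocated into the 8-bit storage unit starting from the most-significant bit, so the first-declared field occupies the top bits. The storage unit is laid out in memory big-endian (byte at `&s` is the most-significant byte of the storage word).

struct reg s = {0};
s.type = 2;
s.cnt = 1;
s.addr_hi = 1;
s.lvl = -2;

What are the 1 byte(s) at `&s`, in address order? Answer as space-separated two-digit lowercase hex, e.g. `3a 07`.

type (3b) val=2 bits=0x2 at bit 5: 0x40
cnt (2b) val=1 bits=0x1 at bit 3: 0x48
addr_hi (1b) val=1 bits=0x1 at bit 2: 0x4c
lvl (2b) val=-2 bits=0x2 at bit 0: 0x4e
word = 0x4e → big-endian bytes:
  [0]=0x4e

4e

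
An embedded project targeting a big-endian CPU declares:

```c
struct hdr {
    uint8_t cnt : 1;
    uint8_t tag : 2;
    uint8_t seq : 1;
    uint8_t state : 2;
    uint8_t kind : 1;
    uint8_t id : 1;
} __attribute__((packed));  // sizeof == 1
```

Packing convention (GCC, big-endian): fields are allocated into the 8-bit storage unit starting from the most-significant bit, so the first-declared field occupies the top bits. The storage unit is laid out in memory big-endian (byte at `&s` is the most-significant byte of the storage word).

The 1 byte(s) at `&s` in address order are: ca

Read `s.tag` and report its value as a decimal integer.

2

[0]=0xca (big-endian) → word 0xca
cnt:1 @ bit 7 → (0xca>>7)&0x1 = 0x1
tag:2 @ bit 5 → (0xca>>5)&0x3 = 0x2  ←
seq:1 @ bit 4 → (0xca>>4)&0x1 = 0x0
state:2 @ bit 2 → (0xca>>2)&0x3 = 0x2
kind:1 @ bit 1 → (0xca>>1)&0x1 = 0x1
id:1 @ bit 0 → (0xca>>0)&0x1 = 0x0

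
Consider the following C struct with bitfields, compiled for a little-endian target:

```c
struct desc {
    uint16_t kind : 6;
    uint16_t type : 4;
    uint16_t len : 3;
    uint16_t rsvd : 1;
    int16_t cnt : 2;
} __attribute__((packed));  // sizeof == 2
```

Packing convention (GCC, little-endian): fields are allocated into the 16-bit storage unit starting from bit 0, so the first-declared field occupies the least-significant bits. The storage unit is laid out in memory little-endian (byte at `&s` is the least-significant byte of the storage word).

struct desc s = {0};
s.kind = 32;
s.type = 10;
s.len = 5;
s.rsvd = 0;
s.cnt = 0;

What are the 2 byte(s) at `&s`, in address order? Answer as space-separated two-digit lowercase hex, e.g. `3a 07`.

[0+:6] kind=32 & 0x3f = 0x20; word=0x0020
[6+:4] type=10 & 0xf = 0xa; word=0x02a0
[10+:3] len=5 & 0x7 = 0x5; word=0x16a0
[13+:1] rsvd=0 & 0x1 = 0x0; word=0x16a0
[14+:2] cnt=0 & 0x3 = 0x0; word=0x16a0
word = 0x16a0 → little-endian bytes:
  [0]=0xa0  [1]=0x16

a0 16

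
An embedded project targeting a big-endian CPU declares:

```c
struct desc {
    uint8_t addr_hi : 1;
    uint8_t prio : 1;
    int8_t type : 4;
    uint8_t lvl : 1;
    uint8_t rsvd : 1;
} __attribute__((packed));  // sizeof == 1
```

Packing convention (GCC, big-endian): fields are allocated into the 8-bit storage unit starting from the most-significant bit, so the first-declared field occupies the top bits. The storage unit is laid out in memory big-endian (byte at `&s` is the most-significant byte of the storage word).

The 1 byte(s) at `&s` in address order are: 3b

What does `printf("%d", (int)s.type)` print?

-2

[0]=0x3b (big-endian) → word 0x3b
addr_hi:1 @ bit 7 → (0x3b>>7)&0x1 = 0x0
prio:1 @ bit 6 → (0x3b>>6)&0x1 = 0x0
type:4 @ bit 2 → (0x3b>>2)&0xf = 0xe  ←
lvl:1 @ bit 1 → (0x3b>>1)&0x1 = 0x1
rsvd:1 @ bit 0 → (0x3b>>0)&0x1 = 0x1
type signed 4b, MSB=1: 14 - 16 = -2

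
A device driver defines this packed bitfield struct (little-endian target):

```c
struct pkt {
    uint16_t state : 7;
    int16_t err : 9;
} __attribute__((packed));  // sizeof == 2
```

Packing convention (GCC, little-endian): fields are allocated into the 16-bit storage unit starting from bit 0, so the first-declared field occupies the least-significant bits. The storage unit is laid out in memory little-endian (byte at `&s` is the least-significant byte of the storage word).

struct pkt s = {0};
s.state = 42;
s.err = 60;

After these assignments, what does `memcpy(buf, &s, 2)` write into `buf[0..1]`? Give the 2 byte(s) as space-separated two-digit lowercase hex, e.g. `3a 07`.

2a 1e

[0+:7] state=42 & 0x7f = 0x2a; word=0x002a
[7+:9] err=60 & 0x1ff = 0x3c; word=0x1e2a
word = 0x1e2a → little-endian bytes:
  [0]=0x2a  [1]=0x1e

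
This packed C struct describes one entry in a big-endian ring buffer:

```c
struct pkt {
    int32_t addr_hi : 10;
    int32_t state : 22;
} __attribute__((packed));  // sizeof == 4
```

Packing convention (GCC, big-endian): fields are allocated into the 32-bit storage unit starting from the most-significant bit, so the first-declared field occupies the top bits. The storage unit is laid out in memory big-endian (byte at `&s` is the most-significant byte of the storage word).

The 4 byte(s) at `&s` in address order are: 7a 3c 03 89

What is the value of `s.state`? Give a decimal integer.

[0]=0x7a [1]=0x3c [2]=0x03 [3]=0x89 (big-endian) → word 0x7a3c0389
addr_hi:10 @ bit 22 → (0x7a3c0389>>22)&0x3ff = 0x1e8
state:22 @ bit 0 → (0x7a3c0389>>0)&0x3fffff = 0x3c0389  ←
state signed 22b, MSB=1: 3933065 - 4194304 = -261239

-261239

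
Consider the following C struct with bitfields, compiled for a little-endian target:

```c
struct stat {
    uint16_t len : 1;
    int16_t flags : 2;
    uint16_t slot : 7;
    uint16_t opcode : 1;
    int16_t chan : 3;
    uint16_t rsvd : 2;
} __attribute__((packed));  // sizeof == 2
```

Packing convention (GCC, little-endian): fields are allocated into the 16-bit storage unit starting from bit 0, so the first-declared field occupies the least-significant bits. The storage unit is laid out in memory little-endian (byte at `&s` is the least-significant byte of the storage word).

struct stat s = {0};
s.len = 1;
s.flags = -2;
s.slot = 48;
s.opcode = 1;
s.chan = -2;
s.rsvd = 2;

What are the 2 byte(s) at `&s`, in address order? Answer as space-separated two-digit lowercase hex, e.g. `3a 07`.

len:1 = 1 → 0x1 << 0 → word 0x0001
flags:2 = -2 → 0x2 << 1 → word 0x0005
slot:7 = 48 → 0x30 << 3 → word 0x0185
opcode:1 = 1 → 0x1 << 10 → word 0x0585
chan:3 = -2 → 0x6 << 11 → word 0x3585
rsvd:2 = 2 → 0x2 << 14 → word 0xb585
word = 0xb585 → little-endian bytes:
  [0]=0x85  [1]=0xb5

85 b5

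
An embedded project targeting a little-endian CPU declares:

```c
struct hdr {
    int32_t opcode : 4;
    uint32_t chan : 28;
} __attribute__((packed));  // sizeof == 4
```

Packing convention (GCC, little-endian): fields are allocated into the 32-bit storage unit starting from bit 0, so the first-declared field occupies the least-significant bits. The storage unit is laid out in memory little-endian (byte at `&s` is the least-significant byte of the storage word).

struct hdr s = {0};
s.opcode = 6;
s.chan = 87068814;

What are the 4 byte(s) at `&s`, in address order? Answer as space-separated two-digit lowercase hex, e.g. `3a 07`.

e6 08 09 53

opcode (4b) val=6 bits=0x6 at bit 0: 0x00000006
chan (28b) val=87068814 bits=0x530908e at bit 4: 0x530908e6
word = 0x530908e6 → little-endian bytes:
  [0]=0xe6  [1]=0x08  [2]=0x09  [3]=0x53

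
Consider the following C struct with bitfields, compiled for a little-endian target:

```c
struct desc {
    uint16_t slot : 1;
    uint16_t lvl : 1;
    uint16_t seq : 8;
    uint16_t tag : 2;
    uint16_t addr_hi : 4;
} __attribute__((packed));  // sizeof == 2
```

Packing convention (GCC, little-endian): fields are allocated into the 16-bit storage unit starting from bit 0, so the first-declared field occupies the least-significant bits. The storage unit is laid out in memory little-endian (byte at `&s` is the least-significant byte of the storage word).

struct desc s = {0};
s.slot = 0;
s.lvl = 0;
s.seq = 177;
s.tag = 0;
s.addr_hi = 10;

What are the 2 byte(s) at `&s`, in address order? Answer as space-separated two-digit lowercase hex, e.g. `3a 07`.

slot:1 = 0 → 0x0 << 0 → word 0x0000
lvl:1 = 0 → 0x0 << 1 → word 0x0000
seq:8 = 177 → 0xb1 << 2 → word 0x02c4
tag:2 = 0 → 0x0 << 10 → word 0x02c4
addr_hi:4 = 10 → 0xa << 12 → word 0xa2c4
word = 0xa2c4 → little-endian bytes:
  [0]=0xc4  [1]=0xa2

c4 a2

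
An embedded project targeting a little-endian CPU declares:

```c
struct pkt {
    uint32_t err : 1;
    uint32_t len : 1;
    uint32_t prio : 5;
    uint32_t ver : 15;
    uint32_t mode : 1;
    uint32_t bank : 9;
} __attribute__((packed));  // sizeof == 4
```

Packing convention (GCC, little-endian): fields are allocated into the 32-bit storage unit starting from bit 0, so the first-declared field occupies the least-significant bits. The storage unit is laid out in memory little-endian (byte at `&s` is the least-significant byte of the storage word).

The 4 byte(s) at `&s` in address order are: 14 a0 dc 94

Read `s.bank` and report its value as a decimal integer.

[0]=0x14 [1]=0xa0 [2]=0xdc [3]=0x94 (little-endian) → word 0x94dca014
err:1 @ bit 0 → (0x94dca014>>0)&0x1 = 0x0
len:1 @ bit 1 → (0x94dca014>>1)&0x1 = 0x0
prio:5 @ bit 2 → (0x94dca014>>2)&0x1f = 0x5
ver:15 @ bit 7 → (0x94dca014>>7)&0x7fff = 0x3940
mode:1 @ bit 22 → (0x94dca014>>22)&0x1 = 0x1
bank:9 @ bit 23 → (0x94dca014>>23)&0x1ff = 0x129  ←

297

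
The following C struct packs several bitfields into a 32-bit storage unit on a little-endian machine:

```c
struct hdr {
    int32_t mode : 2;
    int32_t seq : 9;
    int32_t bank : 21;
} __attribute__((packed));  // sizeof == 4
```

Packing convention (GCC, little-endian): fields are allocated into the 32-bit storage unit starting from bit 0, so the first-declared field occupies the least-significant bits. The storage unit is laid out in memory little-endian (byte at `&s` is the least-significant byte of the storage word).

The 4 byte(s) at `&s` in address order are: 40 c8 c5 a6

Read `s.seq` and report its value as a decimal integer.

16

[0]=0x40 [1]=0xc8 [2]=0xc5 [3]=0xa6 (little-endian) → word 0xa6c5c840
mode:2 @ bit 0 → (0xa6c5c840>>0)&0x3 = 0x0
seq:9 @ bit 2 → (0xa6c5c840>>2)&0x1ff = 0x10  ←
bank:21 @ bit 11 → (0xa6c5c840>>11)&0x1fffff = 0x14d8b9
seq signed 9b, MSB=0: value = 16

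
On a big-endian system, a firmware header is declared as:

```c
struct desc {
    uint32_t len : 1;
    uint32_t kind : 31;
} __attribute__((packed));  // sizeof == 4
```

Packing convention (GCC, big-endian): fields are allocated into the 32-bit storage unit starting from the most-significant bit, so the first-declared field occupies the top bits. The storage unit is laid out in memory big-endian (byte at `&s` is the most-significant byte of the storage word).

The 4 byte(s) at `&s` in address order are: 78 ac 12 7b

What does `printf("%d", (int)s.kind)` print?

2024542843

[0]=0x78 [1]=0xac [2]=0x12 [3]=0x7b (big-endian) → word 0x78ac127b
len:1 @ bit 31 → (0x78ac127b>>31)&0x1 = 0x0
kind:31 @ bit 0 → (0x78ac127b>>0)&0x7fffffff = 0x78ac127b  ←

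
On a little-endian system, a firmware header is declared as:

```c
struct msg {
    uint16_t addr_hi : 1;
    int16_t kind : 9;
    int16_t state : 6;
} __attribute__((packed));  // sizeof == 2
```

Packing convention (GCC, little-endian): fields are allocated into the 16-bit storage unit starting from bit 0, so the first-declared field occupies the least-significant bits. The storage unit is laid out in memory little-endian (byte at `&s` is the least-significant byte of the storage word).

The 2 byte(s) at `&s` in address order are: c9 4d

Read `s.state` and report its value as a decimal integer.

[0]=0xc9 [1]=0x4d (little-endian) → word 0x4dc9
addr_hi:1 @ bit 0 → (0x4dc9>>0)&0x1 = 0x1
kind:9 @ bit 1 → (0x4dc9>>1)&0x1ff = 0xe4
state:6 @ bit 10 → (0x4dc9>>10)&0x3f = 0x13  ←
state signed 6b, MSB=0: value = 19

19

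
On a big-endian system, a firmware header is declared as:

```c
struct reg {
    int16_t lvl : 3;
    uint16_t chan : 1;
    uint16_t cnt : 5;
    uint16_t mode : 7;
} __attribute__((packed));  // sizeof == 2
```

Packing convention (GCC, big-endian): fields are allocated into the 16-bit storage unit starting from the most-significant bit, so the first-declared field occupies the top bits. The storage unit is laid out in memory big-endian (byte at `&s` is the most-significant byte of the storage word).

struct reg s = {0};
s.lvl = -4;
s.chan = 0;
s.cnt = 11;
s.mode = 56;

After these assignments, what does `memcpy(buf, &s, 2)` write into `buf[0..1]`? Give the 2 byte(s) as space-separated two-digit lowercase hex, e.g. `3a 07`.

85 b8

lvl:3 = -4 → 0x4 << 13 → word 0x8000
chan:1 = 0 → 0x0 << 12 → word 0x8000
cnt:5 = 11 → 0xb << 7 → word 0x8580
mode:7 = 56 → 0x38 << 0 → word 0x85b8
word = 0x85b8 → big-endian bytes:
  [0]=0x85  [1]=0xb8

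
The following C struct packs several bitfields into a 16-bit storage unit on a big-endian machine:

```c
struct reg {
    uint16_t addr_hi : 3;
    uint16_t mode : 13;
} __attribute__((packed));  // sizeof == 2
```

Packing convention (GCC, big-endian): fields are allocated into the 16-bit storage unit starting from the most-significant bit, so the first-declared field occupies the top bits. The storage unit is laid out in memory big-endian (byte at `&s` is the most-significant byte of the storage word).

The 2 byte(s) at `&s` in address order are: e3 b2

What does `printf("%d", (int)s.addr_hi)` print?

[0]=0xe3 [1]=0xb2 (big-endian) → word 0xe3b2
addr_hi:3 @ bit 13 → (0xe3b2>>13)&0x7 = 0x7  ←
mode:13 @ bit 0 → (0xe3b2>>0)&0x1fff = 0x3b2

7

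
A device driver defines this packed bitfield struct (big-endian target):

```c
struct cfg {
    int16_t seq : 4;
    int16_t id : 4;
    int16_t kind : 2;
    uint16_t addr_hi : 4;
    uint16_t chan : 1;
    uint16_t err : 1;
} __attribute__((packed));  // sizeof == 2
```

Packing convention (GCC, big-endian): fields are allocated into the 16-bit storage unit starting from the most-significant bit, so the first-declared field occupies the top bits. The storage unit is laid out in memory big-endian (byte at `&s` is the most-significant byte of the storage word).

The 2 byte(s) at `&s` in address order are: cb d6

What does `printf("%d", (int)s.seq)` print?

[0]=0xcb [1]=0xd6 (big-endian) → word 0xcbd6
seq [12+:4] = (word>>12) & 0xf = 12  ←
id [8+:4] = (word>>8) & 0xf = 11
kind [6+:2] = (word>>6) & 0x3 = 3
addr_hi [2+:4] = (word>>2) & 0xf = 5
chan [1+:1] = (word>>1) & 0x1 = 1
err [0+:1] = (word>>0) & 0x1 = 0
seq signed 4b, MSB=1: 12 - 16 = -4

-4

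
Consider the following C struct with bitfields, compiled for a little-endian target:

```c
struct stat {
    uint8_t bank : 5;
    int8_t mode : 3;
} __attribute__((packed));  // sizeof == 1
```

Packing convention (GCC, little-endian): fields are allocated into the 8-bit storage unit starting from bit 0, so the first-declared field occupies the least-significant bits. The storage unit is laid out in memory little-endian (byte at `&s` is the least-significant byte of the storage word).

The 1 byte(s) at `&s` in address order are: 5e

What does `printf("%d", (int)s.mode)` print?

[0]=0x5e (little-endian) → word 0x5e
bank:5 @ bit 0 → (0x5e>>0)&0x1f = 0x1e
mode:3 @ bit 5 → (0x5e>>5)&0x7 = 0x2  ←
mode signed 3b, MSB=0: value = 2

2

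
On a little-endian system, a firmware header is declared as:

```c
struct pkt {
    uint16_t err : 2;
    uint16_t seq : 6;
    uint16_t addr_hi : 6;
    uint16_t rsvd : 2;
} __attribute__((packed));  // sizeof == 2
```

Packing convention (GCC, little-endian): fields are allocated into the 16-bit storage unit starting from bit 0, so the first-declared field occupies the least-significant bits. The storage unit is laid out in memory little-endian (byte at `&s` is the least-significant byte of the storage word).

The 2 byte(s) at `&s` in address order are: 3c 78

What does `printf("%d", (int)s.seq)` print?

15

[0]=0x3c [1]=0x78 (little-endian) → word 0x783c
err:2 @ bit 0 → (0x783c>>0)&0x3 = 0x0
seq:6 @ bit 2 → (0x783c>>2)&0x3f = 0xf  ←
addr_hi:6 @ bit 8 → (0x783c>>8)&0x3f = 0x38
rsvd:2 @ bit 14 → (0x783c>>14)&0x3 = 0x1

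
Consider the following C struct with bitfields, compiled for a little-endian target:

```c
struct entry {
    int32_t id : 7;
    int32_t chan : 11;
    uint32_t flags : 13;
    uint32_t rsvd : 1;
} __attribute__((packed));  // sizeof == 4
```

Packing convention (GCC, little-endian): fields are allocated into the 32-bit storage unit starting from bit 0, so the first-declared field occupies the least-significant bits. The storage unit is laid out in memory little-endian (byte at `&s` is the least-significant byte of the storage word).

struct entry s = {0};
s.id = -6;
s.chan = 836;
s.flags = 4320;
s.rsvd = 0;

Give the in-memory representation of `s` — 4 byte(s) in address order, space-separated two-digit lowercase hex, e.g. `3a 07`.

7a a2 81 43

id:7 = -6 → 0x7a << 0 → word 0x0000007a
chan:11 = 836 → 0x344 << 7 → word 0x0001a27a
flags:13 = 4320 → 0x10e0 << 18 → word 0x4381a27a
rsvd:1 = 0 → 0x0 << 31 → word 0x4381a27a
word = 0x4381a27a → little-endian bytes:
  [0]=0x7a  [1]=0xa2  [2]=0x81  [3]=0x43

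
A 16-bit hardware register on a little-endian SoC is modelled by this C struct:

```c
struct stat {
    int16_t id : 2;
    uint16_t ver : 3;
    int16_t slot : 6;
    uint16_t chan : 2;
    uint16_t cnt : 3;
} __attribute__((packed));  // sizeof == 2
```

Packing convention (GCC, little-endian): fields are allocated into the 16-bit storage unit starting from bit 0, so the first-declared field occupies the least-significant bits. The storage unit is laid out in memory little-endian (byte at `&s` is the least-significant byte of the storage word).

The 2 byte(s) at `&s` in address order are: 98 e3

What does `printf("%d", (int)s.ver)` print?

6

[0]=0x98 [1]=0xe3 (little-endian) → word 0xe398
id [0+:2] = (word>>0) & 0x3 = 0
ver [2+:3] = (word>>2) & 0x7 = 6  ←
slot [5+:6] = (word>>5) & 0x3f = 28
chan [11+:2] = (word>>11) & 0x3 = 0
cnt [13+:3] = (word>>13) & 0x7 = 7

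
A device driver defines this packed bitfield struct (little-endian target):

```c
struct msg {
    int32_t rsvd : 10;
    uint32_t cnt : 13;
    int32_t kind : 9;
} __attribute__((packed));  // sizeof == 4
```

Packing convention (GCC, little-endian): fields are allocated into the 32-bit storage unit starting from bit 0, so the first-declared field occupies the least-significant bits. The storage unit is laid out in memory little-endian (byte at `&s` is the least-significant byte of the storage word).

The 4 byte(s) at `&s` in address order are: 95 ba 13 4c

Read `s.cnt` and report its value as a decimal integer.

[0]=0x95 [1]=0xba [2]=0x13 [3]=0x4c (little-endian) → word 0x4c13ba95
rsvd [0+:10] = (word>>0) & 0x3ff = 661
cnt [10+:13] = (word>>10) & 0x1fff = 1262  ←
kind [23+:9] = (word>>23) & 0x1ff = 152

1262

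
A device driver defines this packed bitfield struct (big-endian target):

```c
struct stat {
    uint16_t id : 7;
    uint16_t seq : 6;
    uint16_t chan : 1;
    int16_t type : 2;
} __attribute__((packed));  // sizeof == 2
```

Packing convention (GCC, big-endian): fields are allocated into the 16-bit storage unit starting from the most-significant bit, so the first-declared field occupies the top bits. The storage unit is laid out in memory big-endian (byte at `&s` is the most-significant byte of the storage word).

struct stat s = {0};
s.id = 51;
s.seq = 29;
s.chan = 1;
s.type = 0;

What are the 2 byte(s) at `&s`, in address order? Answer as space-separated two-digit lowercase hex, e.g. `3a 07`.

id:7 = 51 → 0x33 << 9 → word 0x6600
seq:6 = 29 → 0x1d << 3 → word 0x66e8
chan:1 = 1 → 0x1 << 2 → word 0x66ec
type:2 = 0 → 0x0 << 0 → word 0x66ec
word = 0x66ec → big-endian bytes:
  [0]=0x66  [1]=0xec

66 ec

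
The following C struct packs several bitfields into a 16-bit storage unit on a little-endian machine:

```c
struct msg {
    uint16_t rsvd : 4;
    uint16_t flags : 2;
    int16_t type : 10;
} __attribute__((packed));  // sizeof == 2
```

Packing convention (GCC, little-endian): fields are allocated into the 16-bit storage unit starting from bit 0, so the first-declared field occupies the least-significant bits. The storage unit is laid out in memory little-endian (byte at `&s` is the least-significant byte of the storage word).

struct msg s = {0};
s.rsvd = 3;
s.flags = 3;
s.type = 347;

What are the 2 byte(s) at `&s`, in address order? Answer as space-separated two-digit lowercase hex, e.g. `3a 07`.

f3 56

rsvd (4b) val=3 bits=0x3 at bit 0: 0x0003
flags (2b) val=3 bits=0x3 at bit 4: 0x0033
type (10b) val=347 bits=0x15b at bit 6: 0x56f3
word = 0x56f3 → little-endian bytes:
  [0]=0xf3  [1]=0x56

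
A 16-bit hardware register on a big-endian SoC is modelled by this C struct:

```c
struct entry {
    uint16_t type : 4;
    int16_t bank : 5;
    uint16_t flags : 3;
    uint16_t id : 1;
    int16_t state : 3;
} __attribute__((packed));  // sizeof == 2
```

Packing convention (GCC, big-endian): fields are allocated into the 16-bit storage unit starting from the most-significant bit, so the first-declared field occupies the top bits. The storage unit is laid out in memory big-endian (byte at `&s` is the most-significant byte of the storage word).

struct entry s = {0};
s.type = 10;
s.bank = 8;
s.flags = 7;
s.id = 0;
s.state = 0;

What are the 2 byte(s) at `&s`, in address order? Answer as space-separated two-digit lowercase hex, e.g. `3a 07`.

type (4b) val=10 bits=0xa at bit 12: 0xa000
bank (5b) val=8 bits=0x8 at bit 7: 0xa400
flags (3b) val=7 bits=0x7 at bit 4: 0xa470
id (1b) val=0 bits=0x0 at bit 3: 0xa470
state (3b) val=0 bits=0x0 at bit 0: 0xa470
word = 0xa470 → big-endian bytes:
  [0]=0xa4  [1]=0x70

a4 70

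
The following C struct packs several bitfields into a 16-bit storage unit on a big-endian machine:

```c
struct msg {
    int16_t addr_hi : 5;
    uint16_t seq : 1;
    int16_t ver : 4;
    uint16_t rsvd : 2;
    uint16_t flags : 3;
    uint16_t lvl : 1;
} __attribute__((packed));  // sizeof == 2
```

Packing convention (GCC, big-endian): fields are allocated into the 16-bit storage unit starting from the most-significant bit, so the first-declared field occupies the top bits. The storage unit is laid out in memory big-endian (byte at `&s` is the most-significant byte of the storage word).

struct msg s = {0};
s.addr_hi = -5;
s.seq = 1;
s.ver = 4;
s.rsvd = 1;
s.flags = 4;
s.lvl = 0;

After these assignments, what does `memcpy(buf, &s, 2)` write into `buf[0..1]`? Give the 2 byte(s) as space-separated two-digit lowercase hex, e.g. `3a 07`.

[11+:5] addr_hi=-5 & 0x1f = 0x1b; word=0xd800
[10+:1] seq=1 & 0x1 = 0x1; word=0xdc00
[6+:4] ver=4 & 0xf = 0x4; word=0xdd00
[4+:2] rsvd=1 & 0x3 = 0x1; word=0xdd10
[1+:3] flags=4 & 0x7 = 0x4; word=0xdd18
[0+:1] lvl=0 & 0x1 = 0x0; word=0xdd18
word = 0xdd18 → big-endian bytes:
  [0]=0xdd  [1]=0x18

dd 18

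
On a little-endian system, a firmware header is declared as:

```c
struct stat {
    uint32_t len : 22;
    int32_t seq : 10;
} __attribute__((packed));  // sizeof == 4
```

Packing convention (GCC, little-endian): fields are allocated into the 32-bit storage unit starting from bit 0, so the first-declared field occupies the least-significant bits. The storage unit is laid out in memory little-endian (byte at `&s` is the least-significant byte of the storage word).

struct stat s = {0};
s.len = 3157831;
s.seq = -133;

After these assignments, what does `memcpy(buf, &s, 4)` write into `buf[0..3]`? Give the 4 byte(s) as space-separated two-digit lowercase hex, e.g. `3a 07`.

47 2f f0 de

len (22b) val=3157831 bits=0x302f47 at bit 0: 0x00302f47
seq (10b) val=-133 bits=0x37b at bit 22: 0xdef02f47
word = 0xdef02f47 → little-endian bytes:
  [0]=0x47  [1]=0x2f  [2]=0xf0  [3]=0xde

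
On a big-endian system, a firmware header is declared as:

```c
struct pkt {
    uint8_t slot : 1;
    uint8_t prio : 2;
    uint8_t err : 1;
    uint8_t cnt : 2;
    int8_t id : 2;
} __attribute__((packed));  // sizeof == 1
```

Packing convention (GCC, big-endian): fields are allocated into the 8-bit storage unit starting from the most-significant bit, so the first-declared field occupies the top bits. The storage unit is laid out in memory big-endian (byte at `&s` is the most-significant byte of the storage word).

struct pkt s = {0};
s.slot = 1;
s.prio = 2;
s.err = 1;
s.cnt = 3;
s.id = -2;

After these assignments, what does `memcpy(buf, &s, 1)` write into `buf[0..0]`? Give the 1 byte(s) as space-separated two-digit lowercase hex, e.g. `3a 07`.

[7+:1] slot=1 & 0x1 = 0x1; word=0x80
[5+:2] prio=2 & 0x3 = 0x2; word=0xc0
[4+:1] err=1 & 0x1 = 0x1; word=0xd0
[2+:2] cnt=3 & 0x3 = 0x3; word=0xdc
[0+:2] id=-2 & 0x3 = 0x2; word=0xde
word = 0xde → big-endian bytes:
  [0]=0xde

de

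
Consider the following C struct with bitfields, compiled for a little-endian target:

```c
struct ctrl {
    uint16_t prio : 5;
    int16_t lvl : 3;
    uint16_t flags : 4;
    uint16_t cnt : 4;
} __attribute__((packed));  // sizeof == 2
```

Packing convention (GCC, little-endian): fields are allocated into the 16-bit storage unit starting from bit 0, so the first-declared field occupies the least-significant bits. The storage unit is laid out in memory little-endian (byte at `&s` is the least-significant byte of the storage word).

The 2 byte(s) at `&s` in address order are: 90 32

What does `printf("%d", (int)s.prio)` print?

[0]=0x90 [1]=0x32 (little-endian) → word 0x3290
prio [0+:5] = (word>>0) & 0x1f = 16  ←
lvl [5+:3] = (word>>5) & 0x7 = 4
flags [8+:4] = (word>>8) & 0xf = 2
cnt [12+:4] = (word>>12) & 0xf = 3

16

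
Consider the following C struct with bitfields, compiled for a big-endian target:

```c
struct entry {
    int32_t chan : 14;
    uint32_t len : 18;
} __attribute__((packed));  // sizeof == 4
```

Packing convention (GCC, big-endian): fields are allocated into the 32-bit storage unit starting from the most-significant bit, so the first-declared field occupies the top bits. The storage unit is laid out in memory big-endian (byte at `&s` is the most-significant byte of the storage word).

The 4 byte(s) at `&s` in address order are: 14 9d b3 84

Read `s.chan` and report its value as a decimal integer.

[0]=0x14 [1]=0x9d [2]=0xb3 [3]=0x84 (big-endian) → word 0x149db384
chan:14 @ bit 18 → (0x149db384>>18)&0x3fff = 0x527  ←
len:18 @ bit 0 → (0x149db384>>0)&0x3ffff = 0x1b384
chan signed 14b, MSB=0: value = 1319

1319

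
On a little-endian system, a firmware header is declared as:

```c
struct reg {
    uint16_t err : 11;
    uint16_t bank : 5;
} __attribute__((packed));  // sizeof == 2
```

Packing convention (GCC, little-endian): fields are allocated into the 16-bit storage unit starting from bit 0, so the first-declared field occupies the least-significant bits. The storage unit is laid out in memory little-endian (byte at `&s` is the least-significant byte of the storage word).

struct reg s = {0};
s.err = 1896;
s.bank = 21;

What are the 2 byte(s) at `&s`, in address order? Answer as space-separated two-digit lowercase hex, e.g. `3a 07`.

68 af

err:11 = 1896 → 0x768 << 0 → word 0x0768
bank:5 = 21 → 0x15 << 11 → word 0xaf68
word = 0xaf68 → little-endian bytes:
  [0]=0x68  [1]=0xaf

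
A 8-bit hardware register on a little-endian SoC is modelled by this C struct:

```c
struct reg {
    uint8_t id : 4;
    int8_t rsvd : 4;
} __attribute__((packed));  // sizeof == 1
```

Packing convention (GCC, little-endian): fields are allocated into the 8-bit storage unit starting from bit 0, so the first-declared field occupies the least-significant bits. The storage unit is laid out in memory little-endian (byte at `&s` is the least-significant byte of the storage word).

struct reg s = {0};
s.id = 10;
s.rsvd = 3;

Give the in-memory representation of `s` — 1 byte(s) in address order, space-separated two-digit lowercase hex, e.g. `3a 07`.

id (4b) val=10 bits=0xa at bit 0: 0x0a
rsvd (4b) val=3 bits=0x3 at bit 4: 0x3a
word = 0x3a → little-endian bytes:
  [0]=0x3a

3a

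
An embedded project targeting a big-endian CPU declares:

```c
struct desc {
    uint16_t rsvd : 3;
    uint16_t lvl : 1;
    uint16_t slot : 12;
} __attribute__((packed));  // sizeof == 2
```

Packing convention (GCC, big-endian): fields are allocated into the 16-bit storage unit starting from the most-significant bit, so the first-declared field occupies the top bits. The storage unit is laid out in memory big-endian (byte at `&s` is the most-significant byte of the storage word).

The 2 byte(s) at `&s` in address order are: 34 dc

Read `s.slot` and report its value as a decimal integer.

1244

[0]=0x34 [1]=0xdc (big-endian) → word 0x34dc
rsvd [13+:3] = (word>>13) & 0x7 = 1
lvl [12+:1] = (word>>12) & 0x1 = 1
slot [0+:12] = (word>>0) & 0xfff = 1244  ←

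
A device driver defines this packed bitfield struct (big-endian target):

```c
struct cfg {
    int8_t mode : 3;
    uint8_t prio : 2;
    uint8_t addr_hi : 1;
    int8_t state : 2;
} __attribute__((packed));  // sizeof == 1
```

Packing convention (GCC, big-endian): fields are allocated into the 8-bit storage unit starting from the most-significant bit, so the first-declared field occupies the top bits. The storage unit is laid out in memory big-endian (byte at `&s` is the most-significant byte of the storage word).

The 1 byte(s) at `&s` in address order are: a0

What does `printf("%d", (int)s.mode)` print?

[0]=0xa0 (big-endian) → word 0xa0
mode [5+:3] = (word>>5) & 0x7 = 5  ←
prio [3+:2] = (word>>3) & 0x3 = 0
addr_hi [2+:1] = (word>>2) & 0x1 = 0
state [0+:2] = (word>>0) & 0x3 = 0
mode signed 3b, MSB=1: 5 - 8 = -3

-3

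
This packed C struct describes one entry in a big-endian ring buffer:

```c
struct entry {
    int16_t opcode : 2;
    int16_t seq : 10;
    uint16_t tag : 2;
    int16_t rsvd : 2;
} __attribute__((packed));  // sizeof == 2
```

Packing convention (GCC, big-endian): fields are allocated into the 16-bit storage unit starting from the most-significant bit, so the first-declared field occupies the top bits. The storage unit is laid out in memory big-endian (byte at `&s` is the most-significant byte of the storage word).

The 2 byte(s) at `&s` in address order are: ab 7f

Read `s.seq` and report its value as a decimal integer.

[0]=0xab [1]=0x7f (big-endian) → word 0xab7f
opcode [14+:2] = (word>>14) & 0x3 = 2
seq [4+:10] = (word>>4) & 0x3ff = 695  ←
tag [2+:2] = (word>>2) & 0x3 = 3
rsvd [0+:2] = (word>>0) & 0x3 = 3
seq signed 10b, MSB=1: 695 - 1024 = -329

-329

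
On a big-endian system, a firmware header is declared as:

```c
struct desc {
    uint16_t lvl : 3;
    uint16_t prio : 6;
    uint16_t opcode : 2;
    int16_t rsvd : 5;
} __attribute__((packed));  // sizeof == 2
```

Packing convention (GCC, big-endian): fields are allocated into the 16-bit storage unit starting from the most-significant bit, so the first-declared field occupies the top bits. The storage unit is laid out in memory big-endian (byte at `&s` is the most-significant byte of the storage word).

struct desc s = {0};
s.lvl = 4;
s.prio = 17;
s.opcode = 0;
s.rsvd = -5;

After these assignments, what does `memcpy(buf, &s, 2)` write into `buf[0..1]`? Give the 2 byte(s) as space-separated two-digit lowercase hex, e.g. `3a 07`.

88 9b

lvl:3 = 4 → 0x4 << 13 → word 0x8000
prio:6 = 17 → 0x11 << 7 → word 0x8880
opcode:2 = 0 → 0x0 << 5 → word 0x8880
rsvd:5 = -5 → 0x1b << 0 → word 0x889b
word = 0x889b → big-endian bytes:
  [0]=0x88  [1]=0x9b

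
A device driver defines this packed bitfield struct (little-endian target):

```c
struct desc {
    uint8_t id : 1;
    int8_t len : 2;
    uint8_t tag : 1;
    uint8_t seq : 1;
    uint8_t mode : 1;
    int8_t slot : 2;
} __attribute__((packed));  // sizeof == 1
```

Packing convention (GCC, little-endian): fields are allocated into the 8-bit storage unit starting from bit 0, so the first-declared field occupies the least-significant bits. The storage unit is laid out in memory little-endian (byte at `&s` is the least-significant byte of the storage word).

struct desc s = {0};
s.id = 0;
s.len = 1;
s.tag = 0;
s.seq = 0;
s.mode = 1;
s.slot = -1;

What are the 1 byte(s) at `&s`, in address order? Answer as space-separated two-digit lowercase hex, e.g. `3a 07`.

e2

id (1b) val=0 bits=0x0 at bit 0: 0x00
len (2b) val=1 bits=0x1 at bit 1: 0x02
tag (1b) val=0 bits=0x0 at bit 3: 0x02
seq (1b) val=0 bits=0x0 at bit 4: 0x02
mode (1b) val=1 bits=0x1 at bit 5: 0x22
slot (2b) val=-1 bits=0x3 at bit 6: 0xe2
word = 0xe2 → little-endian bytes:
  [0]=0xe2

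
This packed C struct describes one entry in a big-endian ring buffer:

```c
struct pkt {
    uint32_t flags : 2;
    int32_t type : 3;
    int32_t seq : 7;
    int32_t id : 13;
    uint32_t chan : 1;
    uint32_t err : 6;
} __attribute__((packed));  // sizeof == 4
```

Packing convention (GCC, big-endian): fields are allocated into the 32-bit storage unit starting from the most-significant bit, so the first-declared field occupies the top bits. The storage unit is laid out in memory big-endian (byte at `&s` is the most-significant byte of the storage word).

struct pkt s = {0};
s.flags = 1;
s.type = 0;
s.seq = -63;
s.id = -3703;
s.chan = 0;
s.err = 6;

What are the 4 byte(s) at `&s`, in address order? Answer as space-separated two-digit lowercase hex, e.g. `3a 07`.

44 18 c4 86

flags:2 = 1 → 0x1 << 30 → word 0x40000000
type:3 = 0 → 0x0 << 27 → word 0x40000000
seq:7 = -63 → 0x41 << 20 → word 0x44100000
id:13 = -3703 → 0x1189 << 7 → word 0x4418c480
chan:1 = 0 → 0x0 << 6 → word 0x4418c480
err:6 = 6 → 0x6 << 0 → word 0x4418c486
word = 0x4418c486 → big-endian bytes:
  [0]=0x44  [1]=0x18  [2]=0xc4  [3]=0x86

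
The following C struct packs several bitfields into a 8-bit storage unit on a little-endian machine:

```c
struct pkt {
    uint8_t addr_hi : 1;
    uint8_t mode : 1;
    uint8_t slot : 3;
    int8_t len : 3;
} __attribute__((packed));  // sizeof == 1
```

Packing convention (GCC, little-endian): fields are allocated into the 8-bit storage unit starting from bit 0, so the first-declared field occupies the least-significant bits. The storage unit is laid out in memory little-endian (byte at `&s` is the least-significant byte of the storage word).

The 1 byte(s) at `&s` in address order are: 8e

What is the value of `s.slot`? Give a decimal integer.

[0]=0x8e (little-endian) → word 0x8e
addr_hi:1 @ bit 0 → (0x8e>>0)&0x1 = 0x0
mode:1 @ bit 1 → (0x8e>>1)&0x1 = 0x1
slot:3 @ bit 2 → (0x8e>>2)&0x7 = 0x3  ←
len:3 @ bit 5 → (0x8e>>5)&0x7 = 0x4

3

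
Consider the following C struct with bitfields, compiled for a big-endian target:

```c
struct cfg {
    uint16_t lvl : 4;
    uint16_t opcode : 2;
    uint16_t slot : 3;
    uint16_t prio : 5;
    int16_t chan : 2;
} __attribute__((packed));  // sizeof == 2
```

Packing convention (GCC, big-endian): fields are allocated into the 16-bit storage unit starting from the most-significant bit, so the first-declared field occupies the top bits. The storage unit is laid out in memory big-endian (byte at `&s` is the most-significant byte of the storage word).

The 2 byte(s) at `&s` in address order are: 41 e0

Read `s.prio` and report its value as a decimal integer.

[0]=0x41 [1]=0xe0 (big-endian) → word 0x41e0
lvl:4 @ bit 12 → (0x41e0>>12)&0xf = 0x4
opcode:2 @ bit 10 → (0x41e0>>10)&0x3 = 0x0
slot:3 @ bit 7 → (0x41e0>>7)&0x7 = 0x3
prio:5 @ bit 2 → (0x41e0>>2)&0x1f = 0x18  ←
chan:2 @ bit 0 → (0x41e0>>0)&0x3 = 0x0

24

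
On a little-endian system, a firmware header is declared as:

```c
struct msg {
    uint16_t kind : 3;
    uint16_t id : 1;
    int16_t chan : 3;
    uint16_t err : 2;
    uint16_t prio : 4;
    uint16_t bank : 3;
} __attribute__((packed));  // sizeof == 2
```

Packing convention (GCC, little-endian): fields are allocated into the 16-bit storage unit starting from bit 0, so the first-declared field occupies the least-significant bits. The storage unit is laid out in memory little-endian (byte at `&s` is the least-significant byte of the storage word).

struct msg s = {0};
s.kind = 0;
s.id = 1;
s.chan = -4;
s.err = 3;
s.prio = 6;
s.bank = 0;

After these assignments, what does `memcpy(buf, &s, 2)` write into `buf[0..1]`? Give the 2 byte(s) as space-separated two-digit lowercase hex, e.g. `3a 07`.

c8 0d

kind:3 = 0 → 0x0 << 0 → word 0x0000
id:1 = 1 → 0x1 << 3 → word 0x0008
chan:3 = -4 → 0x4 << 4 → word 0x0048
err:2 = 3 → 0x3 << 7 → word 0x01c8
prio:4 = 6 → 0x6 << 9 → word 0x0dc8
bank:3 = 0 → 0x0 << 13 → word 0x0dc8
word = 0x0dc8 → little-endian bytes:
  [0]=0xc8  [1]=0x0d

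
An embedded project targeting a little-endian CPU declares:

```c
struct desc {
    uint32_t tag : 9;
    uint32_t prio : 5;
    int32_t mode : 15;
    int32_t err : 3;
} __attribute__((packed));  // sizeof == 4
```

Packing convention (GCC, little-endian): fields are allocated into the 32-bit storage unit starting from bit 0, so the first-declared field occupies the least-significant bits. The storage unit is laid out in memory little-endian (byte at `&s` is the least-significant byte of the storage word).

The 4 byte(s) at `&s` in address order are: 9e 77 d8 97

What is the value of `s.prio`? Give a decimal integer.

[0]=0x9e [1]=0x77 [2]=0xd8 [3]=0x97 (little-endian) → word 0x97d8779e
tag [0+:9] = (word>>0) & 0x1ff = 414
prio [9+:5] = (word>>9) & 0x1f = 27  ←
mode [14+:15] = (word>>14) & 0x7fff = 24417
err [29+:3] = (word>>29) & 0x7 = 4

27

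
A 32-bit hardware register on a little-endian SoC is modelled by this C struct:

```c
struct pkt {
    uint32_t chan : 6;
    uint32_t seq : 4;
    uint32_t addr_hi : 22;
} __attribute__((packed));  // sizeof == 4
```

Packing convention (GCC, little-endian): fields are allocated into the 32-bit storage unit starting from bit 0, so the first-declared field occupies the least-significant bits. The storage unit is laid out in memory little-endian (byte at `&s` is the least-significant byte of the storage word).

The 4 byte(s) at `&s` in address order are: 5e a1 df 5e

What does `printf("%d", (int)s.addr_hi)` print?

[0]=0x5e [1]=0xa1 [2]=0xdf [3]=0x5e (little-endian) → word 0x5edfa15e
chan:6 @ bit 0 → (0x5edfa15e>>0)&0x3f = 0x1e
seq:4 @ bit 6 → (0x5edfa15e>>6)&0xf = 0x5
addr_hi:22 @ bit 10 → (0x5edfa15e>>10)&0x3fffff = 0x17b7e8  ←

1554408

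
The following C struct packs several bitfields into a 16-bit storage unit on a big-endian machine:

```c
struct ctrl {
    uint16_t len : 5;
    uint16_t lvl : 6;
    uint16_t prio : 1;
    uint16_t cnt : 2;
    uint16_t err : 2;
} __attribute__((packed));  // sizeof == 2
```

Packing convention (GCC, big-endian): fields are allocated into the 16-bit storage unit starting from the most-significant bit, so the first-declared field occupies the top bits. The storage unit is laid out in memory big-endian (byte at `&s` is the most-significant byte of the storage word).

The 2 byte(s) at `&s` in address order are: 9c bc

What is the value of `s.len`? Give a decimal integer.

19

[0]=0x9c [1]=0xbc (big-endian) → word 0x9cbc
len:5 @ bit 11 → (0x9cbc>>11)&0x1f = 0x13  ←
lvl:6 @ bit 5 → (0x9cbc>>5)&0x3f = 0x25
prio:1 @ bit 4 → (0x9cbc>>4)&0x1 = 0x1
cnt:2 @ bit 2 → (0x9cbc>>2)&0x3 = 0x3
err:2 @ bit 0 → (0x9cbc>>0)&0x3 = 0x0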